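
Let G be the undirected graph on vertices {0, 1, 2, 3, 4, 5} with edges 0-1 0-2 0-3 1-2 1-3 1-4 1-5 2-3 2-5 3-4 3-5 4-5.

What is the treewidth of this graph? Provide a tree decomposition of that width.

Treewidth 3.
One such decomposition:
Bags: B1 = {1, 3, 4, 5}  B2 = {1, 2, 3, 5}  B3 = {0, 1, 2, 3}
Tree: B1–B2, B2–B3

Every bag has size at most 4, so the width is 4 − 1 = 3 and tw(G) ≤ 3. For the lower bound, the 4 vertices {0, 1, 2, 3} are pairwise adjacent, and any tree decomposition puts a clique entirely inside one bag — forcing width ≥ 3. Combining the bounds, tw(G) = 3.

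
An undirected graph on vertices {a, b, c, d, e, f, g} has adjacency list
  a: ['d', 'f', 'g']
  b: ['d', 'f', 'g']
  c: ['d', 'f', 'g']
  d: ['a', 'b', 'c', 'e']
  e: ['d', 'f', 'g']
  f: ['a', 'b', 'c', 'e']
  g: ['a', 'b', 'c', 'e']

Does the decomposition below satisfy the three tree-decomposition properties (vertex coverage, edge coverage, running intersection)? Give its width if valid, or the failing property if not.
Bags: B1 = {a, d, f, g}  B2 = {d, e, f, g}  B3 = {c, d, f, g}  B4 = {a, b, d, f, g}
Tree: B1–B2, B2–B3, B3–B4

A tree decomposition must satisfy three properties: every vertex lies in some bag; for every edge, both endpoints lie together in some bag; and for every vertex, the bags containing it form a connected subtree. Here bags containing vertex a are not connected in the tree, so the decomposition is invalid.

No — bags containing vertex a are not connected in the tree.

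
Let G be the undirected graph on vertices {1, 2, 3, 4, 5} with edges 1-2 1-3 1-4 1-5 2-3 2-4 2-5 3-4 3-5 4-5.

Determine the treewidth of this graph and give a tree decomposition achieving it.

A single bag containing all 5 vertices is trivially a valid decomposition of width 4. For the lower bound, the 5 vertices {1, 2, 3, 4, 5} are pairwise adjacent, and any tree decomposition puts a clique entirely inside one bag — forcing width ≥ 4. Hence tw(G) = 4 exactly.

Treewidth 4.
Bags: B1 = {1, 2, 3, 4, 5}
Tree: (single bag)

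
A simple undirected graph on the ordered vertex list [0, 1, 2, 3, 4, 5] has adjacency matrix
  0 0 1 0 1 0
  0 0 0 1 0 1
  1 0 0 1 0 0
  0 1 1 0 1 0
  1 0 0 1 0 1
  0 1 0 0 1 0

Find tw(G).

A width-2 tree decomposition is:
Bags: B1 = {0, 2, 4}  B2 = {2, 3, 4}  B3 = {3, 4, 5}  B4 = {1, 3, 5}
Tree: B1–B2, B2–B3, B3–B4
The largest bag has 3 vertices, giving width 2; this decomposition certifies tw(G) ≤ 2. The edges 0–2–3–4–0 form a cycle, so G is not a tree and its treewidth is at least 2. Combining the bounds, tw(G) = 2.

2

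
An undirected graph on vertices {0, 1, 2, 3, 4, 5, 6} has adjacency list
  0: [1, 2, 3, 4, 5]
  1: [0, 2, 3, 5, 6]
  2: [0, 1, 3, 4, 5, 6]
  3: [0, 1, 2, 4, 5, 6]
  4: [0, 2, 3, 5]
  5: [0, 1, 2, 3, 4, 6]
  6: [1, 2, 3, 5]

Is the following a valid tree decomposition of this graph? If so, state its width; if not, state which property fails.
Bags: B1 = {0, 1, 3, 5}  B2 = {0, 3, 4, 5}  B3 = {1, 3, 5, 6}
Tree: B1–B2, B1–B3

A tree decomposition must satisfy three properties: every vertex lies in some bag; for every edge, both endpoints lie together in some bag; and for every vertex, the bags containing it form a connected subtree. Here vertex 2 appears in no bag, so the decomposition is invalid.

No — vertex 2 appears in no bag.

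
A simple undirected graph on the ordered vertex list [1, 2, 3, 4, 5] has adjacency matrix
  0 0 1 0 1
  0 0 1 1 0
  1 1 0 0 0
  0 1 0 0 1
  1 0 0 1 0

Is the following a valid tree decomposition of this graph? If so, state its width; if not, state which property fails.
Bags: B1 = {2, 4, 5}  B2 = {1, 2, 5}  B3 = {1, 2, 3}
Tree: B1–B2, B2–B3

Every vertex of G appears in some bag (union = {1, 2, 3, 4, 5}); every edge is covered by a bag; and for each vertex v the set of bags containing v is connected in the bag tree. The decomposition is therefore valid. The largest bag has 3 vertices, so the width is 2.

Yes; width 2.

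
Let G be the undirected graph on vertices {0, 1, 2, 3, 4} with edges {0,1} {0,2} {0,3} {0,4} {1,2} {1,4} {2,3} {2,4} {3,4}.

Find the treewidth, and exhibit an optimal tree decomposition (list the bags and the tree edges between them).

Each bag holds 4 vertices, so the decomposition has width 3, which upper-bounds the treewidth. For the lower bound, the 4 vertices {0, 1, 2, 4} are pairwise adjacent, and any tree decomposition puts a clique entirely inside one bag — forcing width ≥ 3. Combining the bounds, tw(G) = 3.

Treewidth 3.
Bags: B1 = {0, 1, 2, 4}  B2 = {0, 2, 3, 4}
Tree: B1–B2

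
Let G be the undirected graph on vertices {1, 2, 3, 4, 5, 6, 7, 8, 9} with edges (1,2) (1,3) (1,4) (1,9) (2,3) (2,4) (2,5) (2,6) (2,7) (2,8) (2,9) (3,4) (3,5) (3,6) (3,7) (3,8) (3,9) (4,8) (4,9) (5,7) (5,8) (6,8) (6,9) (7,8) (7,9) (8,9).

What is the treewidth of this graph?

A width-4 tree decomposition is:
Bags: B1 = {2, 3, 6, 8, 9}  B2 = {2, 3, 7, 8, 9}  B3 = {2, 3, 4, 8, 9}  B4 = {1, 2, 3, 4, 9}  B5 = {2, 3, 5, 7, 8}
Tree: B1–B2, B1–B3, B3–B4, B2–B5
Every bag has size at most 5, so the width is 5 − 1 = 4 and tw(G) ≤ 4. On the other hand G contains the 5-clique {2, 3, 4, 8, 9}. A clique must lie in a single bag of any decomposition, so no decomposition can have width below 4. Hence tw(G) = 4 exactly.

4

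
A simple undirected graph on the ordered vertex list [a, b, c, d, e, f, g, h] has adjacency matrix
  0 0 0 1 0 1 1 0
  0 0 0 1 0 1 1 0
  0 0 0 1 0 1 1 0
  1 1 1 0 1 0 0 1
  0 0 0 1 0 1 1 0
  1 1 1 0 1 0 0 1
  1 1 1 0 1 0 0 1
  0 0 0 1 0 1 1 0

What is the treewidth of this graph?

3

A width-3 tree decomposition is:
Bags: B1 = {c, d, f, g}  B2 = {a, d, f, g}  B3 = {d, e, f, g}  B4 = {b, d, f, g}  B5 = {d, f, g, h}
Tree: B1–B2, B2–B3, B3–B4, B4–B5
Each bag holds 4 vertices, so the decomposition has width 3, which upper-bounds the treewidth. For the lower bound: the 4 vertex sets {c,d}, {a,g}, {f}, {e} are disjoint, each induces a connected subgraph, and every pair is joined by at least one edge of G. Contracting each set to a single vertex therefore yields K_{4} as a minor, and since treewidth is minor-monotone, tw(G) ≥ tw(K_{4}) = 3. Therefore the treewidth is 3.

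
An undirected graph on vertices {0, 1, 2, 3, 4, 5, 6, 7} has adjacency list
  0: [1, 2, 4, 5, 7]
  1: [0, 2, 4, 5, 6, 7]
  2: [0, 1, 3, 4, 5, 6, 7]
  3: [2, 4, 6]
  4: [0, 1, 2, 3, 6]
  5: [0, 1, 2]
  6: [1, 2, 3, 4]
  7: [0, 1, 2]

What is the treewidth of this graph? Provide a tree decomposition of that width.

Treewidth 3.
Bags: B1 = {0, 1, 2, 5}  B2 = {0, 1, 2, 4}  B3 = {1, 2, 4, 6}  B4 = {2, 3, 4, 6}  B5 = {0, 1, 2, 7}
Tree: B1–B2, B2–B3, B3–B4, B1–B5

The largest bag has 4 vertices, giving width 3; this decomposition certifies tw(G) ≤ 3. Conversely, {0, 1, 2, 4} is a clique of size 4, and the vertices of any clique must share a bag in every tree decomposition; so some bag has ≥ 4 vertices and tw(G) ≥ 3. Therefore the treewidth is 3.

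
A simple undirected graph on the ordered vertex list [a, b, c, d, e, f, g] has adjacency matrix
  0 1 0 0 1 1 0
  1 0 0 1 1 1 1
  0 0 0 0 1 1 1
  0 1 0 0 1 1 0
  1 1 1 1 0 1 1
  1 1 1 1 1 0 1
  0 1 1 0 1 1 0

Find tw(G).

A width-3 tree decomposition is:
Bags: B1 = {b, e, f, g}  B2 = {c, e, f, g}  B3 = {a, b, e, f}  B4 = {b, d, e, f}
Tree: B1–B2, B1–B3, B3–B4
The largest bag has 4 vertices, giving width 3; this decomposition certifies tw(G) ≤ 3. On the other hand G contains the 4-clique {c, e, f, g}. A clique must lie in a single bag of any decomposition, so no decomposition can have width below 3. Combining the bounds, tw(G) = 3.

3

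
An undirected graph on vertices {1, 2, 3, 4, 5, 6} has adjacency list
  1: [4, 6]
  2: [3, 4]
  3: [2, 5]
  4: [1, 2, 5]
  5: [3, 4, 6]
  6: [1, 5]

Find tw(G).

A width-2 tree decomposition is:
Bags: B1 = {1, 4, 6}  B2 = {4, 5, 6}  B3 = {2, 4, 5}  B4 = {2, 3, 5}
Tree: B1–B2, B2–B3, B3–B4
Every bag has size at most 3, so the width is 3 − 1 = 2 and tw(G) ≤ 2. The edges 1–6–5–4–1 form a cycle, so G is not a tree and its treewidth is at least 2. Therefore the treewidth is 2.

2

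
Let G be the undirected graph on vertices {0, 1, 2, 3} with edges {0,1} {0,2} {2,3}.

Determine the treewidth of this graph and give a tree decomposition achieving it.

Treewidth 1.
One optimal decomposition is:
Bags: B1 = {2, 3}  B2 = {0, 2}  B3 = {0, 1}
Tree: B1–B2, B2–B3

Each bag holds 2 vertices, so the decomposition has width 1, which upper-bounds the treewidth. G has an edge, so its treewidth is at least 1. Hence tw(G) = 1 exactly.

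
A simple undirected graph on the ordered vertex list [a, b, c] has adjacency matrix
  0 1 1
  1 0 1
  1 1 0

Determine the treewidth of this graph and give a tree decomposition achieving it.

Treewidth 2.
One such decomposition:
Bags: B1 = {a, b, c}
Tree: (single bag)

With just one bag of size 3, the width is 3 − 1 = 2, so tw(G) ≤ 2. For the lower bound, the 3 vertices {a, b, c} are pairwise adjacent, and any tree decomposition puts a clique entirely inside one bag — forcing width ≥ 2. Therefore the treewidth is 2.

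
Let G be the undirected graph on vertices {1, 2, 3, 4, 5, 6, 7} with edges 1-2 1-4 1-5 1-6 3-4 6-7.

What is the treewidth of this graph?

A width-1 tree decomposition is:
Bags: B1 = {1, 2}  B2 = {1, 4}  B3 = {3, 4}  B4 = {1, 6}  B5 = {1, 5}  B6 = {6, 7}
Tree: B1–B2, B2–B3, B1–B4, B4–B5, B4–B6
The largest bag has 2 vertices, giving width 1; this decomposition certifies tw(G) ≤ 1. Any graph with an edge has treewidth ≥ 1, and G has the edge 2–1. Therefore the treewidth is 1.

1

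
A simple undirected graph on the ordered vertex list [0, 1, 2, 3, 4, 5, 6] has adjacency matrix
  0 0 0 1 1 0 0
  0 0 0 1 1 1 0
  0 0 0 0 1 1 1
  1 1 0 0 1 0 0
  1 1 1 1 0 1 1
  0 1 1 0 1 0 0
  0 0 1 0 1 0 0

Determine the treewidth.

A width-2 tree decomposition is:
Bags: B1 = {2, 4, 5}  B2 = {1, 4, 5}  B3 = {2, 4, 6}  B4 = {1, 3, 4}  B5 = {0, 3, 4}
Tree: B1–B2, B1–B3, B2–B4, B4–B5
The largest bag has 3 vertices, giving width 2; this decomposition certifies tw(G) ≤ 2. For the lower bound, the 3 vertices {0, 3, 4} are pairwise adjacent, and any tree decomposition puts a clique entirely inside one bag — forcing width ≥ 2. Therefore the treewidth is 2.

2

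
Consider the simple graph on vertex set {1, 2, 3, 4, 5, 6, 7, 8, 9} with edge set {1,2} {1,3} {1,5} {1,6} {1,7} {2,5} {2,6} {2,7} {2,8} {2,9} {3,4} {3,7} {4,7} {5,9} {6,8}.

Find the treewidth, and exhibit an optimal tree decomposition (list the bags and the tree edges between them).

The largest bag has 3 vertices, giving width 2; this decomposition certifies tw(G) ≤ 2. For the lower bound, the 3 vertices {2, 6, 8} are pairwise adjacent, and any tree decomposition puts a clique entirely inside one bag — forcing width ≥ 2. Combining the bounds, tw(G) = 2.

Treewidth 2.
One optimal decomposition is:
Bags: B1 = {1, 2, 5}  B2 = {1, 2, 7}  B3 = {1, 3, 7}  B4 = {2, 5, 9}  B5 = {3, 4, 7}  B6 = {1, 2, 6}  B7 = {2, 6, 8}
Tree: B1–B2, B2–B3, B1–B4, B3–B5, B1–B6, B6–B7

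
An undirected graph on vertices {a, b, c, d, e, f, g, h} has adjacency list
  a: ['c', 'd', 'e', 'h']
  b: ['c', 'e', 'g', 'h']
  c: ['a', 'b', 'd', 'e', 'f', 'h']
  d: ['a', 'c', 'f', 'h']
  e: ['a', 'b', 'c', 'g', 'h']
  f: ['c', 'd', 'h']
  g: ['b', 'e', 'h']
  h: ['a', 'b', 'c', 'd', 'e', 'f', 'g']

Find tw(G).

A width-3 tree decomposition is:
Bags: B1 = {a, c, e, h}  B2 = {b, c, e, h}  B3 = {b, e, g, h}  B4 = {a, c, d, h}  B5 = {c, d, f, h}
Tree: B1–B2, B2–B3, B1–B4, B4–B5
The largest bag has 4 vertices, giving width 3; this decomposition certifies tw(G) ≤ 3. Conversely, {b, e, g, h} is a clique of size 4, and the vertices of any clique must share a bag in every tree decomposition; so some bag has ≥ 4 vertices and tw(G) ≥ 3. Hence tw(G) = 3 exactly.

3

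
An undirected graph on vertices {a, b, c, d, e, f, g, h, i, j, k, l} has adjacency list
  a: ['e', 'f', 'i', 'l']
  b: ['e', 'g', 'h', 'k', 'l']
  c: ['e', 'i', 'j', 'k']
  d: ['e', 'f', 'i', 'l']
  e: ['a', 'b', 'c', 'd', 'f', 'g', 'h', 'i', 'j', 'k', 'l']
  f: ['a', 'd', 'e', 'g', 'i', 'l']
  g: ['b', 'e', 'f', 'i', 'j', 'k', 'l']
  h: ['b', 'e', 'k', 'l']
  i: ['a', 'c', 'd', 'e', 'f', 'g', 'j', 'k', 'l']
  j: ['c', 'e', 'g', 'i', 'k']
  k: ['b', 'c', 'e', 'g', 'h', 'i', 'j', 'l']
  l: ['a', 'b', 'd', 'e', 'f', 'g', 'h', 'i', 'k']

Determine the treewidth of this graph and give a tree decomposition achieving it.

Treewidth 4.
One such decomposition:
Bags: B1 = {e, f, g, i, l}  B2 = {e, g, i, k, l}  B3 = {e, g, i, j, k}  B4 = {a, e, f, i, l}  B5 = {b, e, g, k, l}  B6 = {c, e, i, j, k}  B7 = {b, e, h, k, l}  B8 = {d, e, f, i, l}
Tree: B1–B2, B2–B3, B1–B4, B2–B5, B3–B6, B5–B7, B1–B8

Every bag has size at most 5, so the width is 5 − 1 = 4 and tw(G) ≤ 4. For the lower bound, the 5 vertices {b, e, h, k, l} are pairwise adjacent, and any tree decomposition puts a clique entirely inside one bag — forcing width ≥ 4. Combining the bounds, tw(G) = 4.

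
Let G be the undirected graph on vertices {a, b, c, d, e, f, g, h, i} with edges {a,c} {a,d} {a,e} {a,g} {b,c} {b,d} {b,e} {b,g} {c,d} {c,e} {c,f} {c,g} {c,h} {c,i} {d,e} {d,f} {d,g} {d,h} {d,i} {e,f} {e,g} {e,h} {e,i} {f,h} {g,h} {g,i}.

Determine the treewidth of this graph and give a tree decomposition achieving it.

Treewidth 4.
One optimal decomposition is:
Bags: B1 = {c, d, e, g, i}  B2 = {c, d, e, g, h}  B3 = {c, d, e, f, h}  B4 = {b, c, d, e, g}  B5 = {a, c, d, e, g}
Tree: B1–B2, B2–B3, B1–B4, B4–B5

The largest bag has 5 vertices, giving width 4; this decomposition certifies tw(G) ≤ 4. On the other hand G contains the 5-clique {c, d, e, g, h}. A clique must lie in a single bag of any decomposition, so no decomposition can have width below 4. The upper and lower bounds meet at 4, so that is the treewidth.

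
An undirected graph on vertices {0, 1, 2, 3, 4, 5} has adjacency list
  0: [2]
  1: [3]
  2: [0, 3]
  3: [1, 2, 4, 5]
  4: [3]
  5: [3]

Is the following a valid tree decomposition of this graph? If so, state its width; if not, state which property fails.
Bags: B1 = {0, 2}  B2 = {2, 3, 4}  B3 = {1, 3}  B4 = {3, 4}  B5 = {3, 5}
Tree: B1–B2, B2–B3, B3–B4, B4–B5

A tree decomposition must satisfy three properties: every vertex lies in some bag; for every edge, both endpoints lie together in some bag; and for every vertex, the bags containing it form a connected subtree. Here bags containing vertex 4 are not connected in the tree, so the decomposition is invalid.

No — bags containing vertex 4 are not connected in the tree.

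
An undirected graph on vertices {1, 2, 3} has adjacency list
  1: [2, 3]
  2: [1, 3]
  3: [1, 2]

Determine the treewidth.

A width-2 tree decomposition is:
Bags: B1 = {1, 2, 3}
Tree: (single bag)
A single bag containing all 3 vertices is trivially a valid decomposition of width 2. Conversely, {1, 2, 3} is a clique of size 3, and the vertices of any clique must share a bag in every tree decomposition; so some bag has ≥ 3 vertices and tw(G) ≥ 2. The upper and lower bounds meet at 2, so that is the treewidth.

2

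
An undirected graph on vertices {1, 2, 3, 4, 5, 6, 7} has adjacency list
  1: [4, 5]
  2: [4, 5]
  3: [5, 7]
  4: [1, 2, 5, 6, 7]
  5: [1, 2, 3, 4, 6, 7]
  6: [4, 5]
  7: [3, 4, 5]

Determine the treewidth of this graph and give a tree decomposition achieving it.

The largest bag has 3 vertices, giving width 2; this decomposition certifies tw(G) ≤ 2. Conversely, {3, 5, 7} is a clique of size 3, and the vertices of any clique must share a bag in every tree decomposition; so some bag has ≥ 3 vertices and tw(G) ≥ 2. The upper and lower bounds meet at 2, so that is the treewidth.

Treewidth 2.
One optimal decomposition is:
Bags: B1 = {4, 5, 7}  B2 = {1, 4, 5}  B3 = {4, 5, 6}  B4 = {3, 5, 7}  B5 = {2, 4, 5}
Tree: B1–B2, B2–B3, B1–B4, B2–B5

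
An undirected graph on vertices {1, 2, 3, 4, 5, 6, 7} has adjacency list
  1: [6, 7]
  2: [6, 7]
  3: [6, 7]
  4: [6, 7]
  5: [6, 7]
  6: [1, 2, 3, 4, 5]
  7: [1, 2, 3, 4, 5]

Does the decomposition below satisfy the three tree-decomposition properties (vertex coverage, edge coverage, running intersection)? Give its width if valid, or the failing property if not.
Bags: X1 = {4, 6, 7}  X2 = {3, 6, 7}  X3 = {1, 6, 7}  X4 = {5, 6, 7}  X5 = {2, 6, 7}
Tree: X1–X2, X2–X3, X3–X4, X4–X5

Yes; width 2.

Every vertex of G appears in some bag (union = {1, 2, 3, 4, 5, 6, 7}); every edge is covered by a bag; and for each vertex v the set of bags containing v is connected in the bag tree. The decomposition is therefore valid. The largest bag has 3 vertices, so the width is 2.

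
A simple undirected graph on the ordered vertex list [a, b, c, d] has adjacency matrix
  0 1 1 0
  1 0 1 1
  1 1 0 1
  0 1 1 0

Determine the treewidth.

A width-2 tree decomposition is:
Bags: B1 = {b, c, d}  B2 = {a, b, c}
Tree: B1–B2
Each bag holds 3 vertices, so the decomposition has width 2, which upper-bounds the treewidth. On the other hand G contains the 3-clique {b, c, d}. A clique must lie in a single bag of any decomposition, so no decomposition can have width below 2. Therefore the treewidth is 2.

2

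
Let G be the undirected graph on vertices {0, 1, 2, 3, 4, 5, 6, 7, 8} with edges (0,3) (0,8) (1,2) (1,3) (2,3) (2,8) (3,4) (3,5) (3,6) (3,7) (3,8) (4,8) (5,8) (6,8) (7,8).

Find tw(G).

A width-2 tree decomposition is:
Bags: B1 = {3, 4, 8}  B2 = {0, 3, 8}  B3 = {3, 6, 8}  B4 = {2, 3, 8}  B5 = {3, 5, 8}  B6 = {1, 2, 3}  B7 = {3, 7, 8}
Tree: B1–B2, B1–B3, B2–B4, B4–B5, B4–B6, B4–B7
Every bag has size at most 3, so the width is 3 − 1 = 2 and tw(G) ≤ 2. On the other hand G contains the 3-clique {0, 3, 8}. A clique must lie in a single bag of any decomposition, so no decomposition can have width below 2. Hence tw(G) = 2 exactly.

2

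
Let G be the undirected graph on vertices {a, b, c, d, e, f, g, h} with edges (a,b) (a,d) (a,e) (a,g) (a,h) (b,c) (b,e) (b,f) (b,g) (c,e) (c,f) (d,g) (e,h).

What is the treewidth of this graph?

A width-2 tree decomposition is:
Bags: B1 = {a, e, h}  B2 = {a, b, e}  B3 = {a, b, g}  B4 = {b, c, e}  B5 = {b, c, f}  B6 = {a, d, g}
Tree: B1–B2, B2–B3, B2–B4, B4–B5, B3–B6
Every bag has size at most 3, so the width is 3 − 1 = 2 and tw(G) ≤ 2. For the lower bound, the 3 vertices {a, d, g} are pairwise adjacent, and any tree decomposition puts a clique entirely inside one bag — forcing width ≥ 2. Therefore the treewidth is 2.

2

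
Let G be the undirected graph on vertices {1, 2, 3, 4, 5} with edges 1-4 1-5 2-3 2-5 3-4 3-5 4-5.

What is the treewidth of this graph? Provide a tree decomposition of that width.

Treewidth 2.
One such decomposition:
Bags: B1 = {1, 4, 5}  B2 = {3, 4, 5}  B3 = {2, 3, 5}
Tree: B1–B2, B2–B3

Every bag has size at most 3, so the width is 3 − 1 = 2 and tw(G) ≤ 2. For the lower bound, the 3 vertices {1, 4, 5} are pairwise adjacent, and any tree decomposition puts a clique entirely inside one bag — forcing width ≥ 2. Combining the bounds, tw(G) = 2.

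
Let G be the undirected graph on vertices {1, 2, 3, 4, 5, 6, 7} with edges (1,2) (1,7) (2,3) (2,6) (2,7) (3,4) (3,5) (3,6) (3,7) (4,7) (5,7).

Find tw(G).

A width-2 tree decomposition is:
Bags: B1 = {2, 3, 6}  B2 = {2, 3, 7}  B3 = {3, 5, 7}  B4 = {3, 4, 7}  B5 = {1, 2, 7}
Tree: B1–B2, B2–B3, B2–B4, B2–B5
Each bag holds 3 vertices, so the decomposition has width 2, which upper-bounds the treewidth. For the lower bound, the 3 vertices {1, 2, 7} are pairwise adjacent, and any tree decomposition puts a clique entirely inside one bag — forcing width ≥ 2. Combining the bounds, tw(G) = 2.

2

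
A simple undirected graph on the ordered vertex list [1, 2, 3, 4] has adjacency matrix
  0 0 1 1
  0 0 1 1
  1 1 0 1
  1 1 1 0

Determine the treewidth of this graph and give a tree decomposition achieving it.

Treewidth 2.
Bags: B1 = {1, 3, 4}  B2 = {2, 3, 4}
Tree: B1–B2

Each bag holds 3 vertices, so the decomposition has width 2, which upper-bounds the treewidth. Conversely, {1, 3, 4} is a clique of size 3, and the vertices of any clique must share a bag in every tree decomposition; so some bag has ≥ 3 vertices and tw(G) ≥ 2. The upper and lower bounds meet at 2, so that is the treewidth.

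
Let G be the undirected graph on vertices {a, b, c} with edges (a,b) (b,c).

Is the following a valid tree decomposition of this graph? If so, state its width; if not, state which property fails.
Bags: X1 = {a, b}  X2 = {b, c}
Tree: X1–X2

Yes; width 1.

Vertex coverage: the bags together contain {a, b, c}, the full vertex set. Edge coverage: each edge of G has both endpoints in at least one bag. Running intersection: for every vertex, the bags containing it form a connected subtree. All three properties hold, so this is a valid tree decomposition of width max|bag| − 1 = 1, and hence tw(G) ≤ 1.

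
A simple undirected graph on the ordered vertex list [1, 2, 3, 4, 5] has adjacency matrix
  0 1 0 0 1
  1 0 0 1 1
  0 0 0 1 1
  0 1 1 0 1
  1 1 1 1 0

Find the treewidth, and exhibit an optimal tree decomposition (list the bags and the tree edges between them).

Every bag has size at most 3, so the width is 3 − 1 = 2 and tw(G) ≤ 2. On the other hand G contains the 3-clique {1, 2, 5}. A clique must lie in a single bag of any decomposition, so no decomposition can have width below 2. Therefore the treewidth is 2.

Treewidth 2.
Bags: B1 = {1, 2, 5}  B2 = {2, 4, 5}  B3 = {3, 4, 5}
Tree: B1–B2, B2–B3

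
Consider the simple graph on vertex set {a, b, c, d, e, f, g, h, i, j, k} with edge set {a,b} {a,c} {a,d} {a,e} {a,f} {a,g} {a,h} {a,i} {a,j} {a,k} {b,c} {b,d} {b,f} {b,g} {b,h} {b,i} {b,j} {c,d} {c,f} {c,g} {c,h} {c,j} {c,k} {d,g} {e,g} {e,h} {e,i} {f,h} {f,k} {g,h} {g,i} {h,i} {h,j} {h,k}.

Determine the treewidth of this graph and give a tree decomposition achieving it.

Every bag has size at most 5, so the width is 5 − 1 = 4 and tw(G) ≤ 4. On the other hand G contains the 5-clique {a, b, c, d, g}. A clique must lie in a single bag of any decomposition, so no decomposition can have width below 4. The upper and lower bounds meet at 4, so that is the treewidth.

Treewidth 4.
Bags: B1 = {a, b, c, g, h}  B2 = {a, b, c, h, j}  B3 = {a, b, c, d, g}  B4 = {a, b, c, f, h}  B5 = {a, b, g, h, i}  B6 = {a, e, g, h, i}  B7 = {a, c, f, h, k}
Tree: B1–B2, B1–B3, B2–B4, B1–B5, B5–B6, B4–B7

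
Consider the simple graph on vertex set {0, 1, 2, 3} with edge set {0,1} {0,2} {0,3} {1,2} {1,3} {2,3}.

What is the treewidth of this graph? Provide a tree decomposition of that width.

A single bag containing all 4 vertices is trivially a valid decomposition of width 3. On the other hand G contains the 4-clique {0, 1, 2, 3}. A clique must lie in a single bag of any decomposition, so no decomposition can have width below 3. The upper and lower bounds meet at 3, so that is the treewidth.

Treewidth 3.
Bags: B1 = {0, 1, 2, 3}
Tree: (single bag)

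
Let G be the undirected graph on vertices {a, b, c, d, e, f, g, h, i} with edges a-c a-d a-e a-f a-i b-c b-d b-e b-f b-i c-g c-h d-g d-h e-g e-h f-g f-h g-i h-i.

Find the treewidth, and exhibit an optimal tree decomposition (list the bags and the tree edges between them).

Treewidth 4.
Bags: B1 = {a, b, c, g, h}  B2 = {a, b, e, g, h}  B3 = {a, b, f, g, h}  B4 = {a, b, d, g, h}  B5 = {a, b, g, h, i}
Tree: B1–B2, B2–B3, B3–B4, B4–B5

The largest bag has 5 vertices, giving width 4; this decomposition certifies tw(G) ≤ 4. For the lower bound: the 5 vertex sets {c,h}, {e,g}, {b,f}, {a}, {d} are disjoint, each induces a connected subgraph, and every pair is joined by at least one edge of G. Contracting each set to a single vertex therefore yields K_{5} as a minor, and since treewidth is minor-monotone, tw(G) ≥ tw(K_{5}) = 4. The upper and lower bounds meet at 4, so that is the treewidth.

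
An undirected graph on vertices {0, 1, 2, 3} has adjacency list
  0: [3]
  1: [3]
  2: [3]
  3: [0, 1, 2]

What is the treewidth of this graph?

1

A width-1 tree decomposition is:
Bags: B1 = {0, 3}  B2 = {2, 3}  B3 = {1, 3}
Tree: B1–B2, B1–B3
Each bag holds 2 vertices, so the decomposition has width 1, which upper-bounds the treewidth. G has an edge, so its treewidth is at least 1. Combining the bounds, tw(G) = 1.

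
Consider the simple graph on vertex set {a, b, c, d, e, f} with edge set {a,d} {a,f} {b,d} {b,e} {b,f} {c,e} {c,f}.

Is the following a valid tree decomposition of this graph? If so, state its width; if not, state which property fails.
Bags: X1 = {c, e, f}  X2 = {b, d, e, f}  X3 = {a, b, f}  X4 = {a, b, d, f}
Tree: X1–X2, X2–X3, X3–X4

No — bags containing vertex d are not connected in the tree.

A tree decomposition must satisfy three properties: every vertex lies in some bag; for every edge, both endpoints lie together in some bag; and for every vertex, the bags containing it form a connected subtree. Here bags containing vertex d are not connected in the tree, so the decomposition is invalid.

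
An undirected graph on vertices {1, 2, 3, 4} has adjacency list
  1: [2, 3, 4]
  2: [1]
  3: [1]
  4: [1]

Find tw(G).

1

A width-1 tree decomposition is:
Bags: B1 = {1, 2}  B2 = {1, 3}  B3 = {1, 4}
Tree: B1–B2, B1–B3
Each bag holds 2 vertices, so the decomposition has width 1, which upper-bounds the treewidth. Any graph with an edge has treewidth ≥ 1, and G has the edge 2–1. Combining the bounds, tw(G) = 1.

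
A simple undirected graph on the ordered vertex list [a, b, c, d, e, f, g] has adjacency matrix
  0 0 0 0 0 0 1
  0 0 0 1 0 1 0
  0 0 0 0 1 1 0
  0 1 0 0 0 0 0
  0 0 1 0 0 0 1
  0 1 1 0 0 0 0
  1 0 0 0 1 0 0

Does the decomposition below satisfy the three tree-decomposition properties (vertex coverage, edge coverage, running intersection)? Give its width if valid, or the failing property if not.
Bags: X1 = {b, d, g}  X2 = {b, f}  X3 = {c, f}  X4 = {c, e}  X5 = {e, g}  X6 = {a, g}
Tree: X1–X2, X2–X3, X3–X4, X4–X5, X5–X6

A tree decomposition must satisfy three properties: every vertex lies in some bag; for every edge, both endpoints lie together in some bag; and for every vertex, the bags containing it form a connected subtree. Here bags containing vertex g are not connected in the tree, so the decomposition is invalid.

No — bags containing vertex g are not connected in the tree.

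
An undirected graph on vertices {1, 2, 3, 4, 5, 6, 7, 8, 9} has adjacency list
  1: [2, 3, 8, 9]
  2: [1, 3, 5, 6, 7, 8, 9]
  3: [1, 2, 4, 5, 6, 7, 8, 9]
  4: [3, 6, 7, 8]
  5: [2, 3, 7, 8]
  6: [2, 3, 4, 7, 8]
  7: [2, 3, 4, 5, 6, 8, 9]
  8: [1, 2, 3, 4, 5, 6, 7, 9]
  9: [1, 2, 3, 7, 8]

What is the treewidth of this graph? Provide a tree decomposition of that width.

Each bag holds 5 vertices, so the decomposition has width 4, which upper-bounds the treewidth. For the lower bound, the 5 vertices {1, 2, 3, 8, 9} are pairwise adjacent, and any tree decomposition puts a clique entirely inside one bag — forcing width ≥ 4. Hence tw(G) = 4 exactly.

Treewidth 4.
Bags: B1 = {2, 3, 7, 8, 9}  B2 = {2, 3, 6, 7, 8}  B3 = {3, 4, 6, 7, 8}  B4 = {1, 2, 3, 8, 9}  B5 = {2, 3, 5, 7, 8}
Tree: B1–B2, B2–B3, B1–B4, B2–B5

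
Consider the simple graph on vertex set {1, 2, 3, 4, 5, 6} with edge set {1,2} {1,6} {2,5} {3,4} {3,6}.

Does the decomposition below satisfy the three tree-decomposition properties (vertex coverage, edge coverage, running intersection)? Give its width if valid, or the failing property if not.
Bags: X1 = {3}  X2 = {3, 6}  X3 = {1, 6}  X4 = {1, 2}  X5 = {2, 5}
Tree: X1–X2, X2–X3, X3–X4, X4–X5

No — vertex 4 appears in no bag.

A tree decomposition must satisfy three properties: every vertex lies in some bag; for every edge, both endpoints lie together in some bag; and for every vertex, the bags containing it form a connected subtree. Here vertex 4 appears in no bag, so the decomposition is invalid.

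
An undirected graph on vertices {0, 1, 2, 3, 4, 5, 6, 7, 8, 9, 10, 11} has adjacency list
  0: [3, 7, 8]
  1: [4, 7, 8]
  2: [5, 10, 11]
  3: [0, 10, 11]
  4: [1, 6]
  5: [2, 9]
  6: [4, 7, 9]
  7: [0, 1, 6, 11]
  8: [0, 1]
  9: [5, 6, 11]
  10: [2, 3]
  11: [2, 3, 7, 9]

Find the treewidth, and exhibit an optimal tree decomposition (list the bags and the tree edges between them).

Treewidth 3.
One optimal decomposition is:
Bags: B1 = {0, 1, 4, 8}  B2 = {0, 1, 4, 7}  B3 = {0, 4, 6, 7}  B4 = {0, 3, 6, 7}  B5 = {3, 6, 7, 11}  B6 = {3, 6, 9, 11}  B7 = {3, 9, 10, 11}  B8 = {2, 9, 10, 11}  B9 = {2, 5, 9, 10}
Tree: B1–B2, B2–B3, B3–B4, B4–B5, B5–B6, B6–B7, B7–B8, B8–B9

Each bag holds 4 vertices, so the decomposition has width 3, which upper-bounds the treewidth. For the lower bound: the 4 vertex sets {1,4,8}, {0}, {7}, {3,6,9,11} are disjoint, each induces a connected subgraph, and every pair is joined by at least one edge of G. Contracting each set to a single vertex therefore yields K_{4} as a minor, and since treewidth is minor-monotone, tw(G) ≥ tw(K_{4}) = 3. The upper and lower bounds meet at 3, so that is the treewidth.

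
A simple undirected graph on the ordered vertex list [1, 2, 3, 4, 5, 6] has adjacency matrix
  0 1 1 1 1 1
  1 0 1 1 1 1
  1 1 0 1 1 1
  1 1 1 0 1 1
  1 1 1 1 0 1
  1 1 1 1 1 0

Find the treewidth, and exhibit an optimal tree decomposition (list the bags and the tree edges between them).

With just one bag of size 6, the width is 6 − 1 = 5, so tw(G) ≤ 5. On the other hand G contains the 6-clique {1, 2, 3, 4, 5, 6}. A clique must lie in a single bag of any decomposition, so no decomposition can have width below 5. Therefore the treewidth is 5.

Treewidth 5.
One such decomposition:
Bags: B1 = {1, 2, 3, 4, 5, 6}
Tree: (single bag)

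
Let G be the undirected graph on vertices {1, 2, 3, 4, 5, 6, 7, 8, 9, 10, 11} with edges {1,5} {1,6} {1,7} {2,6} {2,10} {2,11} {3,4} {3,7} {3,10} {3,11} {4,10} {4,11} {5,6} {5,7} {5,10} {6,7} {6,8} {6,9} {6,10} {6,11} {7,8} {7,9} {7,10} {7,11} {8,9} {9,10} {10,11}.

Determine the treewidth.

A width-3 tree decomposition is:
Bags: B1 = {3, 7, 10, 11}  B2 = {6, 7, 10, 11}  B3 = {3, 4, 10, 11}  B4 = {5, 6, 7, 10}  B5 = {1, 5, 6, 7}  B6 = {6, 7, 9, 10}  B7 = {2, 6, 10, 11}  B8 = {6, 7, 8, 9}
Tree: B1–B2, B1–B3, B2–B4, B4–B5, B4–B6, B2–B7, B6–B8
The largest bag has 4 vertices, giving width 3; this decomposition certifies tw(G) ≤ 3. On the other hand G contains the 4-clique {3, 4, 10, 11}. A clique must lie in a single bag of any decomposition, so no decomposition can have width below 3. The upper and lower bounds meet at 3, so that is the treewidth.

3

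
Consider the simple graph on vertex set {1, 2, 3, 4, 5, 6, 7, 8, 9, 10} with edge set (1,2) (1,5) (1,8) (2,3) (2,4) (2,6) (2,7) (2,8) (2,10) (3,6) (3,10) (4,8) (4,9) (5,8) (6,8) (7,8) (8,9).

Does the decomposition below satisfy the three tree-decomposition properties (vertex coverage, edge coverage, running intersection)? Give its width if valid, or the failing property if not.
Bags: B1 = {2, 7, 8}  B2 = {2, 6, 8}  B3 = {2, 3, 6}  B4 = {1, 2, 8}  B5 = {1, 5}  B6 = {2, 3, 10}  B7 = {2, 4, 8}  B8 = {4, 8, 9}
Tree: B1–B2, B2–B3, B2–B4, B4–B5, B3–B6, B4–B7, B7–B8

No — edge (8,5) lies in no bag.

A tree decomposition must satisfy three properties: every vertex lies in some bag; for every edge, both endpoints lie together in some bag; and for every vertex, the bags containing it form a connected subtree. Here edge (8,5) lies in no bag, so the decomposition is invalid.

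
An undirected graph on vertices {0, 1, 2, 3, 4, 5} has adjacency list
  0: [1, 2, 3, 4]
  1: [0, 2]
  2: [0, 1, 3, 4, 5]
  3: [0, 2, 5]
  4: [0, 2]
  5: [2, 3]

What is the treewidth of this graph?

A width-2 tree decomposition is:
Bags: B1 = {2, 3, 5}  B2 = {0, 2, 3}  B3 = {0, 2, 4}  B4 = {0, 1, 2}
Tree: B1–B2, B2–B3, B2–B4
The largest bag has 3 vertices, giving width 2; this decomposition certifies tw(G) ≤ 2. For the lower bound, the 3 vertices {0, 1, 2} are pairwise adjacent, and any tree decomposition puts a clique entirely inside one bag — forcing width ≥ 2. Therefore the treewidth is 2.

2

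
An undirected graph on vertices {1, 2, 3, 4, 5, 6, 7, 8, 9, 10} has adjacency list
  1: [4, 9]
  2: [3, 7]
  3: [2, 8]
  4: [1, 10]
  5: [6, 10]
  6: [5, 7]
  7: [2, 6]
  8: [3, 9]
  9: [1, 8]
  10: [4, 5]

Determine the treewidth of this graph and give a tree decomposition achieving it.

Treewidth 2.
One such decomposition:
Bags: B1 = {4, 5, 10}  B2 = {1, 4, 5}  B3 = {1, 5, 9}  B4 = {5, 8, 9}  B5 = {3, 5, 8}  B6 = {2, 3, 5}  B7 = {2, 5, 7}  B8 = {5, 6, 7}
Tree: B1–B2, B2–B3, B3–B4, B4–B5, B5–B6, B6–B7, B7–B8

The largest bag has 3 vertices, giving width 2; this decomposition certifies tw(G) ≤ 2. For the lower bound, G contains the cycle 5–10–4–1–9–8–3–2–7–6–5, so G is not a forest; only forests have treewidth ≤ 1, hence tw(G) ≥ 2. Hence tw(G) = 2 exactly.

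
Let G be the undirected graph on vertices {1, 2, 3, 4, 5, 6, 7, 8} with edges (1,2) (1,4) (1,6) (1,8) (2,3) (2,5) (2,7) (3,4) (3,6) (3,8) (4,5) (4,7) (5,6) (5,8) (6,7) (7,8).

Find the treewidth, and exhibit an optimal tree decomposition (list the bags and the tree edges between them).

Treewidth 4.
One optimal decomposition is:
Bags: B1 = {2, 4, 5, 6, 8}  B2 = {2, 4, 6, 7, 8}  B3 = {2, 3, 4, 6, 8}  B4 = {1, 2, 4, 6, 8}
Tree: B1–B2, B2–B3, B3–B4

Each bag holds 5 vertices, so the decomposition has width 4, which upper-bounds the treewidth. For the lower bound: the 5 vertex sets {5,6}, {7,8}, {3,4}, {2}, {1} are disjoint, each induces a connected subgraph, and every pair is joined by at least one edge of G. Contracting each set to a single vertex therefore yields K_{5} as a minor, and since treewidth is minor-monotone, tw(G) ≥ tw(K_{5}) = 4. The upper and lower bounds meet at 4, so that is the treewidth.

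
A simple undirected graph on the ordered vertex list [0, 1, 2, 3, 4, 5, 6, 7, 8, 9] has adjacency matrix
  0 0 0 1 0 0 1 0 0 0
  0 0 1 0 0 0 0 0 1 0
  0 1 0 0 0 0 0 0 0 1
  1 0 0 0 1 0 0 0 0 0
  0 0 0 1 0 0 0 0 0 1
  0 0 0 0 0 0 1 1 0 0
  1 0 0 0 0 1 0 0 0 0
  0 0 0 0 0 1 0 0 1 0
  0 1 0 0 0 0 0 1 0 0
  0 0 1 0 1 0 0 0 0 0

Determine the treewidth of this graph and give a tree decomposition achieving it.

Treewidth 2.
One such decomposition:
Bags: B1 = {1, 2, 8}  B2 = {2, 8, 9}  B3 = {4, 8, 9}  B4 = {3, 4, 8}  B5 = {0, 3, 8}  B6 = {0, 6, 8}  B7 = {5, 6, 8}  B8 = {5, 7, 8}
Tree: B1–B2, B2–B3, B3–B4, B4–B5, B5–B6, B6–B7, B7–B8

The largest bag has 3 vertices, giving width 2; this decomposition certifies tw(G) ≤ 2. For the lower bound, G contains the cycle 8–1–2–9–4–3–0–6–5–7–8, so G is not a forest; only forests have treewidth ≤ 1, hence tw(G) ≥ 2. The upper and lower bounds meet at 2, so that is the treewidth.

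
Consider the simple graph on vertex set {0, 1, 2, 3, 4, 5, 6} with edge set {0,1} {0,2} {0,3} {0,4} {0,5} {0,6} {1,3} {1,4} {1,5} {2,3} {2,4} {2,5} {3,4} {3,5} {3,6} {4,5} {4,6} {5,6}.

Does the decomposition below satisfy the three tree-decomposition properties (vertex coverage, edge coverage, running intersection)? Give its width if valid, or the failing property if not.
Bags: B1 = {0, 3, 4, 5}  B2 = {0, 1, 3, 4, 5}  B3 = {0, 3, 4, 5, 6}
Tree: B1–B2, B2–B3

No — vertex 2 appears in no bag.

A tree decomposition must satisfy three properties: every vertex lies in some bag; for every edge, both endpoints lie together in some bag; and for every vertex, the bags containing it form a connected subtree. Here vertex 2 appears in no bag, so the decomposition is invalid.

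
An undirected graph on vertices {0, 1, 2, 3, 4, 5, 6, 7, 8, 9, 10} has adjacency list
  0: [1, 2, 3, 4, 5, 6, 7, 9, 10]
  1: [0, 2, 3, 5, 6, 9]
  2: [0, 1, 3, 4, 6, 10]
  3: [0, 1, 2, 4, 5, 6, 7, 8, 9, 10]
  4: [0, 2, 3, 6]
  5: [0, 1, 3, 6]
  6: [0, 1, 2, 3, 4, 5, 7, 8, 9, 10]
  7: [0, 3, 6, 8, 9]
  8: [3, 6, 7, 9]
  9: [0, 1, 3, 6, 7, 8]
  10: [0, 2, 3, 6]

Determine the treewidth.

4

A width-4 tree decomposition is:
Bags: B1 = {0, 1, 3, 6, 9}  B2 = {0, 1, 2, 3, 6}  B3 = {0, 2, 3, 6, 10}  B4 = {0, 2, 3, 4, 6}  B5 = {0, 3, 6, 7, 9}  B6 = {0, 1, 3, 5, 6}  B7 = {3, 6, 7, 8, 9}
Tree: B1–B2, B2–B3, B2–B4, B1–B5, B1–B6, B5–B7
Each bag holds 5 vertices, so the decomposition has width 4, which upper-bounds the treewidth. For the lower bound, the 5 vertices {0, 1, 3, 6, 9} are pairwise adjacent, and any tree decomposition puts a clique entirely inside one bag — forcing width ≥ 4. Therefore the treewidth is 4.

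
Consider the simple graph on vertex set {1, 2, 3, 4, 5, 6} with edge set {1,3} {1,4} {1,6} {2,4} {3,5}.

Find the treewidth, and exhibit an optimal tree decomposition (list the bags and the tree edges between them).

Treewidth 1.
Bags: B1 = {1, 4}  B2 = {2, 4}  B3 = {1, 3}  B4 = {3, 5}  B5 = {1, 6}
Tree: B1–B2, B1–B3, B3–B4, B1–B5

Each bag holds 2 vertices, so the decomposition has width 1, which upper-bounds the treewidth. Any graph with an edge has treewidth ≥ 1, and G has the edge 4–1. Hence tw(G) = 1 exactly.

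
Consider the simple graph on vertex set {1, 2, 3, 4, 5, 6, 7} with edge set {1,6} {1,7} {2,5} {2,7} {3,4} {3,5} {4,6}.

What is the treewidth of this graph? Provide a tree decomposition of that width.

Treewidth 2.
One such decomposition:
Bags: B1 = {1, 4, 6}  B2 = {1, 4, 7}  B3 = {2, 4, 7}  B4 = {2, 4, 5}  B5 = {3, 4, 5}
Tree: B1–B2, B2–B3, B3–B4, B4–B5

The largest bag has 3 vertices, giving width 2; this decomposition certifies tw(G) ≤ 2. The edges 4–6–1–7–2–5–3–4 form a cycle, so G is not a tree and its treewidth is at least 2. Therefore the treewidth is 2.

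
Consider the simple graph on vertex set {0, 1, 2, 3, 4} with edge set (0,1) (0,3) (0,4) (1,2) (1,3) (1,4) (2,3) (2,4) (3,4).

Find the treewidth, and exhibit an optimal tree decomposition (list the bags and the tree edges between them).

Treewidth 3.
Bags: B1 = {1, 2, 3, 4}  B2 = {0, 1, 3, 4}
Tree: B1–B2

Each bag holds 4 vertices, so the decomposition has width 3, which upper-bounds the treewidth. Conversely, {0, 1, 3, 4} is a clique of size 4, and the vertices of any clique must share a bag in every tree decomposition; so some bag has ≥ 4 vertices and tw(G) ≥ 3. The upper and lower bounds meet at 3, so that is the treewidth.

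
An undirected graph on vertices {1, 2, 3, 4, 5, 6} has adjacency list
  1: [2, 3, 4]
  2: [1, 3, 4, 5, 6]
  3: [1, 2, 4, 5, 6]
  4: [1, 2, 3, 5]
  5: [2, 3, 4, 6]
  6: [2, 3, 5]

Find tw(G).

3

A width-3 tree decomposition is:
Bags: B1 = {2, 3, 4, 5}  B2 = {2, 3, 5, 6}  B3 = {1, 2, 3, 4}
Tree: B1–B2, B1–B3
Every bag has size at most 4, so the width is 4 − 1 = 3 and tw(G) ≤ 3. For the lower bound, the 4 vertices {1, 2, 3, 4} are pairwise adjacent, and any tree decomposition puts a clique entirely inside one bag — forcing width ≥ 3. Therefore the treewidth is 3.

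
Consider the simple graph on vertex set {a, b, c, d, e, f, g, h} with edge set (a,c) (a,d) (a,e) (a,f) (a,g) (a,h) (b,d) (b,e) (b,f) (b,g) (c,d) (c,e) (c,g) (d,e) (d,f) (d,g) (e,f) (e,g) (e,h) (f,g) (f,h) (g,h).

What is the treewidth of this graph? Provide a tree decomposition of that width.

The largest bag has 5 vertices, giving width 4; this decomposition certifies tw(G) ≤ 4. On the other hand G contains the 5-clique {a, c, d, e, g}. A clique must lie in a single bag of any decomposition, so no decomposition can have width below 4. Therefore the treewidth is 4.

Treewidth 4.
One such decomposition:
Bags: B1 = {a, e, f, g, h}  B2 = {a, d, e, f, g}  B3 = {b, d, e, f, g}  B4 = {a, c, d, e, g}
Tree: B1–B2, B2–B3, B2–B4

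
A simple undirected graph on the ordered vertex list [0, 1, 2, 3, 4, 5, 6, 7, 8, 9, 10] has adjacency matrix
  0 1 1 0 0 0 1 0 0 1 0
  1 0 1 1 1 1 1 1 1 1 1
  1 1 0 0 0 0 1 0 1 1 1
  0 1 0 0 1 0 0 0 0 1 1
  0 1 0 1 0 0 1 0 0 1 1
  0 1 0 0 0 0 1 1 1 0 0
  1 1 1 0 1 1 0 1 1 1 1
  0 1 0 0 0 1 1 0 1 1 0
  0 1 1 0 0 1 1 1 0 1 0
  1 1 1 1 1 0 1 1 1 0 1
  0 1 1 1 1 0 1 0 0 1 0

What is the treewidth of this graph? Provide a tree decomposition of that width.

Each bag holds 5 vertices, so the decomposition has width 4, which upper-bounds the treewidth. On the other hand G contains the 5-clique {1, 3, 4, 9, 10}. A clique must lie in a single bag of any decomposition, so no decomposition can have width below 4. The upper and lower bounds meet at 4, so that is the treewidth.

Treewidth 4.
One such decomposition:
Bags: B1 = {1, 2, 6, 9, 10}  B2 = {1, 2, 6, 8, 9}  B3 = {0, 1, 2, 6, 9}  B4 = {1, 4, 6, 9, 10}  B5 = {1, 3, 4, 9, 10}  B6 = {1, 6, 7, 8, 9}  B7 = {1, 5, 6, 7, 8}
Tree: B1–B2, B1–B3, B1–B4, B4–B5, B2–B6, B6–B7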